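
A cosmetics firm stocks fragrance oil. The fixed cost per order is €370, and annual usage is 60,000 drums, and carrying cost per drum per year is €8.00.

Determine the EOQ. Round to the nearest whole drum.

Q* = √(2·D·S / H) = √(2·60,000·370 / 8) = √5,550,000.0 ≈ 2,355.84

2,356 drums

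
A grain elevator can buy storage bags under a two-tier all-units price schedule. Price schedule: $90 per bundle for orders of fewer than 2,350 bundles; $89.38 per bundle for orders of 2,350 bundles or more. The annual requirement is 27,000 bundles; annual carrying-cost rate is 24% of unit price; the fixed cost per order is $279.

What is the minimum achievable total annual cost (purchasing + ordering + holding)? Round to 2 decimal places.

H₁ = 24%×$90 = $21.6000;  H₂ = 24%×$89.38 = $21.4512
EOQ₁ = √(2×27,000×279/21.6000) = 835.16  (< 2,350, feasible at tier 1)
EOQ₂ = √(2×27,000×279/21.4512) = 838.06  (< 2,350 → use Q = 2,350 at tier-2 price)
TC(tier 1 (EOQ₁), Q≈835.2) = $2,448,039.56
TC(tier 2, Q≈2,350.0) = $2,441,670.69
Minimum at tier 2: $2,441,670.69

$2,441,670.69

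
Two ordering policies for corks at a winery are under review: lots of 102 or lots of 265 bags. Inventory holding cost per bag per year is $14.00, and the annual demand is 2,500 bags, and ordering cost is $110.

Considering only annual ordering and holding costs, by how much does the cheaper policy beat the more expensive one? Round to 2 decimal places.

$517.34

Annual cost at Q: ordering D·S/Q plus holding Q·H/2.
TC(102) = (2,500/102)×110 + (102/2)×14 = $3,410.08
TC(265) = (2,500/265)×110 + (265/2)×14 = $2,892.74
Cheaper: Q = 265.  Difference = $517.34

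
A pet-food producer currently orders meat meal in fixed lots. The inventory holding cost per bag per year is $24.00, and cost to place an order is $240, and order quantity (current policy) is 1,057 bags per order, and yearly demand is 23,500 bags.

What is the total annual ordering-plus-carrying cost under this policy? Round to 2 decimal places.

Annual ordering cost = (D/Q)·S = (23,500/1,057) × 240 = $5,335.86
Annual holding cost  = (Q/2)·H = (1,057/2) × 24 = $12,684.00
Total = $5,335.86 + $12,684.00 = $18,019.86

$18,019.86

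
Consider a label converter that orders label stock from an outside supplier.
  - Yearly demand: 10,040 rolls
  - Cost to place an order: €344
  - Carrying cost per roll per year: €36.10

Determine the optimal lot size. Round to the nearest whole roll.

437 rolls

Optimal lot size Q* = (2 × 10,040 × €344 / €36.1)^½ ≈ 437.43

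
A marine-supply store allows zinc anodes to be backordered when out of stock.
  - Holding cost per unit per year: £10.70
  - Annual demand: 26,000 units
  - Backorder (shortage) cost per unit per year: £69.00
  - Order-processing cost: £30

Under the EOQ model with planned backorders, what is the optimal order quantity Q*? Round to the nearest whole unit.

Q* = √(2DS/H) · √((H + b)/b)
   = √(2 × 26,000 × 30 / 10.7) · √((10.7 + 69) / 69)
   = 381.830 × 1.0747 ≈ 410.37

410 units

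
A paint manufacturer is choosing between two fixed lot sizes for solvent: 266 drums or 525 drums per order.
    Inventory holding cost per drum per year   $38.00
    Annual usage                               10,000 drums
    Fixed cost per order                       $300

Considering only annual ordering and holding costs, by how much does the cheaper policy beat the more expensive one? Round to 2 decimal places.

$642.91

For each Q, cost = (D/Q)·S + (Q/2)·H.
TC(266) = (10,000/266)×300 + (266/2)×38 = $16,332.20
TC(525) = (10,000/525)×300 + (525/2)×38 = $15,689.29
Lots of 525 are cheaper by $642.91.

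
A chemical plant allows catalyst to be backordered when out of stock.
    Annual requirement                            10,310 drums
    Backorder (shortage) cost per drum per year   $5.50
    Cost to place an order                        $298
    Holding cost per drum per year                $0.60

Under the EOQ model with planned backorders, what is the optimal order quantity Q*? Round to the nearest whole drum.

Basic EOQ = √(2·10,310·298/0.6) = 3,200.198
Backorder adjustment √((H+b)/b) = √((0.6+5.5)/5.5) = 1.0531
Q* = 3,200.198 × 1.0531 ≈ 3,370.24

3,370 drums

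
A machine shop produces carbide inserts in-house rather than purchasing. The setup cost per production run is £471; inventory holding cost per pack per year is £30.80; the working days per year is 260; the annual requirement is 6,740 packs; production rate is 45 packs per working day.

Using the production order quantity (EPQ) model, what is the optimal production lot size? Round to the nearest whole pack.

Daily demand d = 6,740/260 = 25.923; p = 45; 1 − d/p = 0.42393
EPQ = √(2DS / (H(1 − d/p)))
    = √(2 × 6,740 × 471 / (30.8 × 0.42393)) ≈ 697.32

697 packs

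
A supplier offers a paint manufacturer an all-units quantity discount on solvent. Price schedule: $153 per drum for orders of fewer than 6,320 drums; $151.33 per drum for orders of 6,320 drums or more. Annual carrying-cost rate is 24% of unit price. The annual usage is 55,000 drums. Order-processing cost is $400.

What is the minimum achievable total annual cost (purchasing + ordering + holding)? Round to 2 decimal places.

$8,441,399.68

H₁ = 24%×$153 = $36.7200;  H₂ = 24%×$151.33 = $36.3192
EOQ₁ = √(2×55,000×400/36.7200) = 1,094.65  (< 6,320, feasible at tier 1)
EOQ₂ = √(2×55,000×400/36.3192) = 1,100.67  (< 6,320 → use Q = 6,320 at tier-2 price)
TC(tier 1 (EOQ₁), Q≈1,094.6) = $8,455,195.52
TC(tier 2, Q≈6,320.0) = $8,441,399.68
Minimum at tier 2: $8,441,399.68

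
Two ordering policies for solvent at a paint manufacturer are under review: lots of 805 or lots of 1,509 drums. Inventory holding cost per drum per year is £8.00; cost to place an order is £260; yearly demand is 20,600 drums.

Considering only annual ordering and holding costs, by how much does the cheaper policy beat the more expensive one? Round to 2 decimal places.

£288.05

Annual cost at Q: ordering D·S/Q plus holding Q·H/2.
TC(805) = (20,600/805)×260 + (805/2)×8 = £9,873.42
TC(1,509) = (20,600/1,509)×260 + (1,509/2)×8 = £9,585.37
Lots of 1,509 are cheaper by £288.05.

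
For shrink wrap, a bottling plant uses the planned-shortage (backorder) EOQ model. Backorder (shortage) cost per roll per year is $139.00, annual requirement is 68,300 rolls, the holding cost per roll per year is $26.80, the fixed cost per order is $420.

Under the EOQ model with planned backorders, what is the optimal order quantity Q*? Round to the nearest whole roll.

Basic EOQ = √(2·68,300·420/26.8) = 1,463.129
Backorder adjustment √((H+b)/b) = √((26.8+139)/139) = 1.0922
Q* = 1,463.129 × 1.0922 ≈ 1,597.97

1,598 rolls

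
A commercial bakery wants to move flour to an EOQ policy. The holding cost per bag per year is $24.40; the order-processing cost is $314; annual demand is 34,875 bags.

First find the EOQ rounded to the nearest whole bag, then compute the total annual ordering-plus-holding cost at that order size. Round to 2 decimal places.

EOQ = √(2DS/H) = √(2 × 34,875 × 314 / 24.4)
    = √(897,602.46) ≈ 947.42 → Q = 947 bags
Ordering: D/Q × S = 34,875/947 × $314 = $11,563.62
Holding:  Q/2 × H = 947/2 × $24.4 = $11,553.40
Total = $11,563.62 + $11,553.40 = $23,117.02

$23,117.02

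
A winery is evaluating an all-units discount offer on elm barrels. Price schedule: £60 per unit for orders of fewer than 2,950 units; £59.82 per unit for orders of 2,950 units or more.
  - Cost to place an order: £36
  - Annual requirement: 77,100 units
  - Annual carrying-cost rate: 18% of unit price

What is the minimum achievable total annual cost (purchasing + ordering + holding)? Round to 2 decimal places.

£4,628,945.09

H₁ = 18%×£60 = £10.8000;  H₂ = 18%×£59.82 = £10.7676
EOQ₁ = √(2×77,100×36/10.8000) = 716.94  (< 2,950, feasible at tier 1)
EOQ₂ = √(2×77,100×36/10.7676) = 718.02  (< 2,950 → use Q = 2,950 at tier-2 price)
TC(tier 1 (EOQ₁), Q≈716.9) = £4,633,742.93
TC(tier 2, Q≈2,950.0) = £4,628,945.09
Minimum at tier 2: £4,628,945.09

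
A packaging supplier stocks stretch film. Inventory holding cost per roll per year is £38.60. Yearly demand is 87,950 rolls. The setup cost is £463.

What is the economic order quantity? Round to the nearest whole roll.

EOQ = √(2DS/H) = √(2 × 87,950 × 463 / 38.6)
    = √(2,109,888.60) ≈ 1,452.55

1,453 rolls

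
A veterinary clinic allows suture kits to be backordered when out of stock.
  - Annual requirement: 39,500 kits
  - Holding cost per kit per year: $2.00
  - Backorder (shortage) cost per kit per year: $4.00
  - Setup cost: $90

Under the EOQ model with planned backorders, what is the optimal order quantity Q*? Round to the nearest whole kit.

2,309 kits

Basic EOQ = √(2·39,500·90/2) = 1,885.471
Backorder adjustment √((H+b)/b) = √((2+4)/4) = 1.2247
Q* = 1,885.471 × 1.2247 ≈ 2,309.22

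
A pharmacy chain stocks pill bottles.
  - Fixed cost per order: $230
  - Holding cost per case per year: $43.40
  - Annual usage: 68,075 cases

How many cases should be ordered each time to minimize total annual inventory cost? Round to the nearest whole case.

849 cases

EOQ = √(2DS/H) = √(2 × 68,075 × 230 / 43.4)
    = √(721,532.26) ≈ 849.43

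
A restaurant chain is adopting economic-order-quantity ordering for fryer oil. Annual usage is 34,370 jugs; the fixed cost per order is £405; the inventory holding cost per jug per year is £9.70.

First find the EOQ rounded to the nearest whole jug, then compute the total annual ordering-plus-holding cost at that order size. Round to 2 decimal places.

£16,433.05

2DS/H = 2·34,370·405/9.7 = 2,870,072.16
EOQ = √2,870,072.16 ≈ 1,694.13 → Q = 1,694 jugs
Ordering: D/Q × S = 34,370/1,694 × £405 = £8,217.15
Holding:  Q/2 × H = 1,694/2 × £9.7 = £8,215.90
Total = £8,217.15 + £8,215.90 = £16,433.05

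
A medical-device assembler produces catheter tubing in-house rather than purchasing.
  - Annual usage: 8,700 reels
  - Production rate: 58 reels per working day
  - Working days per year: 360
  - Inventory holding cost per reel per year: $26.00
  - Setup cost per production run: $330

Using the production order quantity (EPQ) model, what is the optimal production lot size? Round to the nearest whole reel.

615 reels

Daily demand d = 8,700/360 = 24.167; p = 58; 1 − d/p = 0.58333
EPQ = √(2DS / (H(1 − d/p)))
    = √(2 × 8,700 × 330 / (26 × 0.58333)) ≈ 615.30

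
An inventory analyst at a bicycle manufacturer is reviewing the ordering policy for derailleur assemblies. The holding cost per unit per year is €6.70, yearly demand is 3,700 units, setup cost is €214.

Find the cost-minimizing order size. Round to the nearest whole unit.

486 units

2DS/H = 2·3,700·214/6.7 = 236,358.21
EOQ = √236,358.21 ≈ 486.17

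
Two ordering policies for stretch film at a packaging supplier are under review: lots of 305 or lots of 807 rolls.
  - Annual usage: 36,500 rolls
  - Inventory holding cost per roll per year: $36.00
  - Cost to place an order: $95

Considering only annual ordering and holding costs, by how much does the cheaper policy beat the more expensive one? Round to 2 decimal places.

For each Q, cost = (D/Q)·S + (Q/2)·H.
TC(305) = (36,500/305)×95 + (305/2)×36 = $16,858.85
TC(807) = (36,500/807)×95 + (807/2)×36 = $18,822.78
|ΔTC| = |$16,858.85 − $18,822.78| = $1,963.93

$1,963.93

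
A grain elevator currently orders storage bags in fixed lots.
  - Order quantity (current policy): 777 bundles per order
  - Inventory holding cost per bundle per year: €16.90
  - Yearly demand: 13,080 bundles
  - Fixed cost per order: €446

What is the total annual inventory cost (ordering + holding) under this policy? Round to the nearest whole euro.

€14,074

Orders/yr = 13,080/777 = 16.834; ordering cost = 16.834 × €446 = €7,507.95
Average inventory = 777/2 = 388.5; holding cost = 388.5 × €16.9 = €6,565.65
Total = €7,507.95 + €6,565.65 = €14,073.60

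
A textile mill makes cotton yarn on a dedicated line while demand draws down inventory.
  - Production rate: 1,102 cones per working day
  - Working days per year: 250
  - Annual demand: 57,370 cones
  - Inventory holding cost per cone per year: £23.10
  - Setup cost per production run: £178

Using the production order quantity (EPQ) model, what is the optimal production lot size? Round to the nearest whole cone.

d = 57,370/250 = 229.4800 cones/day;  effective holding cost H(1 − d/p) = 23.1·(1 − 229.4800/1102) = 18.28967
Q* = √(2DS / H_eff) = √(2·57,370·178 / 18.28967) ≈ 1,056.73

1,057 cones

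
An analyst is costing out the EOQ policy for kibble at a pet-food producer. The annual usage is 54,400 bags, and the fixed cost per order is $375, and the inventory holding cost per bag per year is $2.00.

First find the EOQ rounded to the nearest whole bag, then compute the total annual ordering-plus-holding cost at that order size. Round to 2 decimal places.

Q* = √(2·D·S / H) = √(2·54,400·375 / 2) = √20,400,000.0 ≈ 4,516.64 → Q = 4,517 bags
Orders/yr = 54,400/4,517 = 12.043; ordering cost = 12.043 × $375 = $4,516.27
Average inventory = 4,517/2 = 2258.5; holding cost = 2258.5 × $2 = $4,517.00
Total = $4,516.27 + $4,517.00 = $9,033.27

$9,033.27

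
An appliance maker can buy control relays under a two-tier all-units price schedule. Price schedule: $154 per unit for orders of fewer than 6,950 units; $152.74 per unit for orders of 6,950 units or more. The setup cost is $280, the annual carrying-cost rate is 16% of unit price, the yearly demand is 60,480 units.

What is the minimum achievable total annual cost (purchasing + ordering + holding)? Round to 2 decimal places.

$9,325,075.24

H₁ = 16%×$154 = $24.6400;  H₂ = 16%×$152.74 = $24.4384
EOQ₁ = √(2×60,480×280/24.6400) = 1,172.41  (< 6,950, feasible at tier 1)
EOQ₂ = √(2×60,480×280/24.4384) = 1,177.24  (< 6,950 → use Q = 6,950 at tier-2 price)
TC(tier 1 (EOQ₁), Q≈1,172.4) = $9,342,808.18
TC(tier 2, Q≈6,950.0) = $9,325,075.24
Minimum at tier 2: $9,325,075.24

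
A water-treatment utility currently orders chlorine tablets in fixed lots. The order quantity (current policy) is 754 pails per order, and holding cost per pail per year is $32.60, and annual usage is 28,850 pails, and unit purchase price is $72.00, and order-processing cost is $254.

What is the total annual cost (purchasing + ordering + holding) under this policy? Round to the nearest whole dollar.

$2,099,209

Orders/yr = 28,850/754 = 38.263; ordering cost = 38.263 × $254 = $9,718.70
Average inventory = 754/2 = 377; holding cost = 377 × $32.6 = $12,290.20
Purchase cost = D·C = 28,850 × 72 = $2,077,200.00
Total = $9,718.70 + $12,290.20 + $2,077,200.00 = $2,099,208.90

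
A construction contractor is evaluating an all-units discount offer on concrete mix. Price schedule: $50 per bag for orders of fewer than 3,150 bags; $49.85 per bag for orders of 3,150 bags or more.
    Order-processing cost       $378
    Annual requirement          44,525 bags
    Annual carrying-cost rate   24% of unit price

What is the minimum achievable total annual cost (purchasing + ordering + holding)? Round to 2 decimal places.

H₁ = 24%×$50 = $12.0000;  H₂ = 24%×$49.85 = $11.9640
EOQ₁ = √(2×44,525×378/12.0000) = 1,674.84  (< 3,150, feasible at tier 1)
EOQ₂ = √(2×44,525×378/11.9640) = 1,677.35  (< 3,150 → use Q = 3,150 at tier-2 price)
TC(tier 1 (EOQ₁), Q≈1,674.8) = $2,246,348.03
TC(tier 2, Q≈3,150.0) = $2,243,757.55
Minimum at tier 2: $2,243,757.55

$2,243,757.55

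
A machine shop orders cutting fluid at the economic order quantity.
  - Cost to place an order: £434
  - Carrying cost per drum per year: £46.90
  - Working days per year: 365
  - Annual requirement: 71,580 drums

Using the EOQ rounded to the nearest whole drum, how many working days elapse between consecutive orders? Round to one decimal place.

2DS/H = 2·71,580·434/46.9 = 1,324,764.18
EOQ = √1,324,764.18 ≈ 1,150.98 → Q = 1,151 drums
Cycle time = (working days × Q)/D = (365 × 1,151) / 71,580 = 5.869 days

5.9 days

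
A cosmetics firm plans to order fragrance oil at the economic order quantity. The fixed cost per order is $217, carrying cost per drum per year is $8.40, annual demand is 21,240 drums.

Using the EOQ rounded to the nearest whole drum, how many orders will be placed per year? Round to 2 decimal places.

EOQ = √(2DS/H) = √(2 × 21,240 × 217 / 8.4)
    = √(1,097,400.00) ≈ 1,047.57 → Q = 1,048
N = D/Q = 21,240/1,048 ≈ 20.267 orders/yr

20.27 orders per year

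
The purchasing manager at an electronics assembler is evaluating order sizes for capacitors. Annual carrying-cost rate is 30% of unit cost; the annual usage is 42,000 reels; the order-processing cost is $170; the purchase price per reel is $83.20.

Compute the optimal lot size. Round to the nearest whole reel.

756 reels

Carrying cost H = $83.2 × 30% = $24.9600/reel/yr
Q* = √(2·D·S / H) = √(2·42,000·170 / 24.96) = √572,115.4 ≈ 756.38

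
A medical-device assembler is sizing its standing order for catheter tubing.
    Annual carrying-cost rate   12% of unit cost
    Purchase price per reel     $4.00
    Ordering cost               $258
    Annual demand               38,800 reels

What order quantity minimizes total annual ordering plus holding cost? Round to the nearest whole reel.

Holding cost per reel per year: H = 12% × $4 = $0.4800
Q* = √(2·D·S / H) = √(2·38,800·258 / 0.48) = √41,710,000.0 ≈ 6,458.33

6,458 reels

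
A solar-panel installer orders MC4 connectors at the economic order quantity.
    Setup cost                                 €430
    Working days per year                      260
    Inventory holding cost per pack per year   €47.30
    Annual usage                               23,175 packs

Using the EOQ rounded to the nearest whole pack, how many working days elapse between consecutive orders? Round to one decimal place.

Optimal lot size Q* = (2 × 23,175 × €430 / €47.3)^½ ≈ 649.13 → Q = 649 packs
Cycle time = (working days × Q)/D = (260 × 649) / 23,175 = 7.281 days

7.3 days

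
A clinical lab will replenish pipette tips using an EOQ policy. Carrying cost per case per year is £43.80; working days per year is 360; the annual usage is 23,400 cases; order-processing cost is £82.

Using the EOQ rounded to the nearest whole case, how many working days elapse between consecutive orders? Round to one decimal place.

Q* = √(2·D·S / H) = √(2·23,400·82 / 43.8) = √87,616.4 ≈ 296.00 → Q = 296 cases
Cycle time = (working days × Q)/D = (360 × 296) / 23,400 = 4.554 days

4.6 days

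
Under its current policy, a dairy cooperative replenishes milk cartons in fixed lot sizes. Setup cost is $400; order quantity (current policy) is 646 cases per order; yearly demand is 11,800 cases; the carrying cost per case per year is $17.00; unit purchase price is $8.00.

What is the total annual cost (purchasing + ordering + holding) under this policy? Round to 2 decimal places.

Annual ordering cost = (D/Q)·S = (11,800/646) × 400 = $7,306.50
Annual holding cost  = (Q/2)·H = (646/2) × 17 = $5,491.00
Purchase cost = D·C = 11,800 × 8 = $94,400.00
Total = $7,306.50 + $5,491.00 + $94,400.00 = $107,197.50

$107,197.50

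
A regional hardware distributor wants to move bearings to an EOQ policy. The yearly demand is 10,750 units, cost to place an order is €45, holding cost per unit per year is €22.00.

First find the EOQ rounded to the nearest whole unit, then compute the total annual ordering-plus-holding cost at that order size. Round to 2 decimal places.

€4,613.57

Q* = √(2·D·S / H) = √(2·10,750·45 / 22) = √43,977.3 ≈ 209.71 → Q = 210 units
Ordering: D/Q × S = 10,750/210 × €45 = €2,303.57
Holding:  Q/2 × H = 210/2 × €22 = €2,310.00
Total = €2,303.57 + €2,310.00 = €4,613.57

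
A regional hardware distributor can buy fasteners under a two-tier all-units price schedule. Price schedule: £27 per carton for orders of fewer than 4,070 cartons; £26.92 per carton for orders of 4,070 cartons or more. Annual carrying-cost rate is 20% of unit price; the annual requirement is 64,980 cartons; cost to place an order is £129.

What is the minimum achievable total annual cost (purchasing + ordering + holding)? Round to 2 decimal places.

£1,762,277.60

H₁ = 20%×£27 = £5.4000;  H₂ = 20%×£26.92 = £5.3840
EOQ₁ = √(2×64,980×129/5.4000) = 1,761.99  (< 4,070, feasible at tier 1)
EOQ₂ = √(2×64,980×129/5.3840) = 1,764.60  (< 4,070 → use Q = 4,070 at tier-2 price)
TC(tier 1 (EOQ₁), Q≈1,762.0) = £1,763,974.73
TC(tier 2, Q≈4,070.0) = £1,762,277.60
Minimum at tier 2: £1,762,277.60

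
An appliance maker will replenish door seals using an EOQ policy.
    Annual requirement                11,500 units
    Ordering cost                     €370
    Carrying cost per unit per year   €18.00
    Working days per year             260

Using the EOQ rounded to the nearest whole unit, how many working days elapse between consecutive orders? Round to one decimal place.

Q* = √(2·D·S / H) = √(2·11,500·370 / 18) = √472,777.8 ≈ 687.59 → Q = 688 units
Days between orders = 260 / (D/Q) = 260 / 16.715 ≈ 15.555

15.6 days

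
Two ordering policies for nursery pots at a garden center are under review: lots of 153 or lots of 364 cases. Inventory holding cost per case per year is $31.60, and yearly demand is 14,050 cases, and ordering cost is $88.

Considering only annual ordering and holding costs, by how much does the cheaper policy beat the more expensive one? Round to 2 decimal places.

For each Q, cost = (D/Q)·S + (Q/2)·H.
TC(153) = (14,050/153)×88 + (153/2)×31.6 = $10,498.45
TC(364) = (14,050/364)×88 + (364/2)×31.6 = $9,147.90
|ΔTC| = |$10,498.45 − $9,147.90| = $1,350.54

$1,350.54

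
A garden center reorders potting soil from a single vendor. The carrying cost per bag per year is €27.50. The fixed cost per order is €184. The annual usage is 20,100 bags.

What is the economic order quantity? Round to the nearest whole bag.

2DS/H = 2·20,100·184/27.5 = 268,974.55
EOQ = √268,974.55 ≈ 518.63

519 bags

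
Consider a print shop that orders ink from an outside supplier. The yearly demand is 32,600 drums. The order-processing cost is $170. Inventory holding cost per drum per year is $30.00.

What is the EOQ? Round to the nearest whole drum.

Optimal lot size Q* = (2 × 32,600 × $170 / $30)^½ ≈ 607.84

608 drums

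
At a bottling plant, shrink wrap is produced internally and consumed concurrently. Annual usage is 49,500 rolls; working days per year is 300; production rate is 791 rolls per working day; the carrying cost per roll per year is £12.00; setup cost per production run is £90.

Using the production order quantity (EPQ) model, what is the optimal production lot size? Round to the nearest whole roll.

Daily demand d = 49,500/300 = 165.000; p = 791; 1 − d/p = 0.79140
EPQ = √(2DS / (H(1 − d/p)))
    = √(2 × 49,500 × 90 / (12 × 0.79140)) ≈ 968.61

969 rolls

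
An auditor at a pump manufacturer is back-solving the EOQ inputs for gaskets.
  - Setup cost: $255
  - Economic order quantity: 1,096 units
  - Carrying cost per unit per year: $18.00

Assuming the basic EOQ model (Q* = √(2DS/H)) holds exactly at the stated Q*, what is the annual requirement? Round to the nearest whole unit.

42,396 units per year

From Q* = √(2DS/H) ⇒ Q*² = 2DS/H.
D = Q²H / (2S) = 1,096² × 18 / (2 × 255) = 42,395.86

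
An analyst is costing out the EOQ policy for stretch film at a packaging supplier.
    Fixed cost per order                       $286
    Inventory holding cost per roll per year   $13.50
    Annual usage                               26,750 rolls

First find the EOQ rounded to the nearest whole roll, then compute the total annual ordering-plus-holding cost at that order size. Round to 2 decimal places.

Q* = √(2·D·S / H) = √(2·26,750·286 / 13.5) = √1,133,407.4 ≈ 1,064.62 → Q = 1,065 rolls
Annual ordering cost = (D/Q)·S = (26,750/1,065) × 286 = $7,183.57
Annual holding cost  = (Q/2)·H = (1,065/2) × 13.5 = $7,188.75
Total = $7,183.57 + $7,188.75 = $14,372.32

$14,372.32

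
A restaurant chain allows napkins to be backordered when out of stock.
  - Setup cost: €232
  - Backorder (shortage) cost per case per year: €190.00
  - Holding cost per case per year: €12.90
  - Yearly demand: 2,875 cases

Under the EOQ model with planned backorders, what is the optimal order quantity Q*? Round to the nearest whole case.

Basic EOQ = √(2·2,875·232/12.9) = 321.576
Backorder adjustment √((H+b)/b) = √((12.9+190)/190) = 1.0334
Q* = 321.576 × 1.0334 ≈ 332.31

332 cases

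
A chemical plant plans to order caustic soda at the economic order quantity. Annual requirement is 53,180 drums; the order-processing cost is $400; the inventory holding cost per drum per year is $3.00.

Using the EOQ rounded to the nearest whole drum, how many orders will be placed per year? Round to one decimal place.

14.1 orders per year

EOQ = √(2DS/H) = √(2 × 53,180 × 400 / 3)
    = √(14,181,333.33) ≈ 3,765.81 → Q = 3,766
Orders per year = D/Q = 53,180 / 3,766 = 14.121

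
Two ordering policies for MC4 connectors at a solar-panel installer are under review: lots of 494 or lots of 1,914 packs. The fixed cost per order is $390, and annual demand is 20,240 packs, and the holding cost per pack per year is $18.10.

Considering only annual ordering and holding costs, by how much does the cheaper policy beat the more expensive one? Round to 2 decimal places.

$996.19

Annual cost at Q: ordering D·S/Q plus holding Q·H/2.
TC(494) = (20,240/494)×390 + (494/2)×18.1 = $20,449.65
TC(1,914) = (20,240/1,914)×390 + (1,914/2)×18.1 = $21,445.84
Cheaper: Q = 494.  Difference = $996.19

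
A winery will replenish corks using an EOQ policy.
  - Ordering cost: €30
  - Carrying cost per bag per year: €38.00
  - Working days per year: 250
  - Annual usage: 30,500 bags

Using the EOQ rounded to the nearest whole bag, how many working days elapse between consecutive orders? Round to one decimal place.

1.8 days

Q* = √(2·D·S / H) = √(2·30,500·30 / 38) = √48,157.9 ≈ 219.45 → Q = 219 bags
T = Q/D × 250 days = 219/30,500 × 250 = 1.795 days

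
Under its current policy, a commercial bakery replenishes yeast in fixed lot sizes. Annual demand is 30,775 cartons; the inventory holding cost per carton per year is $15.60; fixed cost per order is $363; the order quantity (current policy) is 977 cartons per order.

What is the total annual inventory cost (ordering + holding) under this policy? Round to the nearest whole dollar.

$19,055

Annual ordering cost = (D/Q)·S = (30,775/977) × 363 = $11,434.31
Annual holding cost  = (Q/2)·H = (977/2) × 15.6 = $7,620.60
Total = $11,434.31 + $7,620.60 = $19,054.91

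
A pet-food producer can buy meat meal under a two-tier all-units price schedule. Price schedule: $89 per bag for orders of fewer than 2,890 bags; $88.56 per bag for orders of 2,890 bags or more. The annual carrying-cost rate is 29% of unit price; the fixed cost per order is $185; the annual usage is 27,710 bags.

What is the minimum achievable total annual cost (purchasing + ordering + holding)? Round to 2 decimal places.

$2,482,457.21

H₁ = 29%×$89 = $25.8100;  H₂ = 29%×$88.56 = $25.6824
EOQ₁ = √(2×27,710×185/25.8100) = 630.27  (< 2,890, feasible at tier 1)
EOQ₂ = √(2×27,710×185/25.6824) = 631.83  (< 2,890 → use Q = 2,890 at tier-2 price)
TC(tier 1 (EOQ₁), Q≈630.3) = $2,482,457.21
TC(tier 2, Q≈2,890.0) = $2,492,882.49
Minimum at tier 1 (EOQ₁): $2,482,457.21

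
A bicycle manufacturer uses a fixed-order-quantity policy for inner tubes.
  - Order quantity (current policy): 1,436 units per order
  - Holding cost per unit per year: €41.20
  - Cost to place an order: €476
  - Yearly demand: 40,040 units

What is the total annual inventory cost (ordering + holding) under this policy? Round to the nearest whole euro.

Ordering: D/Q × S = 40,040/1,436 × €476 = €13,272.31
Holding:  Q/2 × H = 1,436/2 × €41.2 = €29,581.60
Total = €13,272.31 + €29,581.60 = €42,853.91

€42,854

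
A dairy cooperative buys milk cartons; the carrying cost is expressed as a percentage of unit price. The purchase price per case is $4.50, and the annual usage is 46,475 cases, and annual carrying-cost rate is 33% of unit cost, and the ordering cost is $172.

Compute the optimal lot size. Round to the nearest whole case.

Carrying cost H = $4.5 × 33% = $1.4850/case/yr
EOQ = √(2DS/H) = √(2 × 46,475 × 172 / 1.485)
    = √(10,765,925.93) ≈ 3,281.15

3,281 cases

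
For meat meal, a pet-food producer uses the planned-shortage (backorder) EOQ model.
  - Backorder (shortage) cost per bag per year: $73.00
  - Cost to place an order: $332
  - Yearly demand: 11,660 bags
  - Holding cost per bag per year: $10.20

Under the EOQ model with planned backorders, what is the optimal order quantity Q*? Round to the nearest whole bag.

Q* = √(2DS/H) · √((H + b)/b)
   = √(2 × 11,660 × 332 / 10.2) · √((10.2 + 73) / 73)
   = 871.231 × 1.0676 ≈ 930.11

930 bags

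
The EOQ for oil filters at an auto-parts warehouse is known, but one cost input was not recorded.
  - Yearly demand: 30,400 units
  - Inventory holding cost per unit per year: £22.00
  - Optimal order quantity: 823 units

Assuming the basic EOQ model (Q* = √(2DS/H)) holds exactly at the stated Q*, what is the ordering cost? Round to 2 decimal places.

From Q* = √(2DS/H) ⇒ Q*² = 2DS/H.
S = Q²H / (2D) = 823² × 22 / (2 × 30,400) = 245.0862

£245.09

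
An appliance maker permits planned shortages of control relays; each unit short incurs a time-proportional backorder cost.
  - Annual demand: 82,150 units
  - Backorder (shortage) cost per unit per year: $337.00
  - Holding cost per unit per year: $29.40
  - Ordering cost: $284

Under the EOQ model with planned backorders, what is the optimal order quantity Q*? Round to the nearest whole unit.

1,314 units

Basic EOQ = √(2·82,150·284/29.4) = 1,259.808
Backorder adjustment √((H+b)/b) = √((29.4+337)/337) = 1.0427
Q* = 1,259.808 × 1.0427 ≈ 1,313.61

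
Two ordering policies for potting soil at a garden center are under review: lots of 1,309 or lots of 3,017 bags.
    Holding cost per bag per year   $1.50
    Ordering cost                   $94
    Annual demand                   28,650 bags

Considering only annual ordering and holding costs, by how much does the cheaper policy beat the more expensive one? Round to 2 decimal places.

$116.27

TC(Q) = (D/Q)S + (Q/2)H
TC(1,309) = (28,650/1,309)×94 + (1,309/2)×1.5 = $3,039.12
TC(3,017) = (28,650/3,017)×94 + (3,017/2)×1.5 = $3,155.39
|ΔTC| = |$3,039.12 − $3,155.39| = $116.27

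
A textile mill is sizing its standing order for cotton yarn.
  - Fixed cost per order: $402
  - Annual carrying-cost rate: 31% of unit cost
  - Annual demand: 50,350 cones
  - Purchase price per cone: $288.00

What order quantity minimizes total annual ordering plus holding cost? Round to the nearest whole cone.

Carrying cost H = $288 × 31% = $89.2800/cone/yr
2DS/H = 2·50,350·402/89.28 = 453,420.70
EOQ = √453,420.70 ≈ 673.37

673 cones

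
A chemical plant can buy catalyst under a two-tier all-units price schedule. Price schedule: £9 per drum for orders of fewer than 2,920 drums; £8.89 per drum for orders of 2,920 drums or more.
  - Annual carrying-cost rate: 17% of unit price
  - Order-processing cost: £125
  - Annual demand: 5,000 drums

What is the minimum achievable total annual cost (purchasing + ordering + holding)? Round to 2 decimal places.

£46,382.93

H₁ = 17%×£9 = £1.5300;  H₂ = 17%×£8.89 = £1.5113
EOQ₁ = √(2×5,000×125/1.5300) = 903.88  (< 2,920, feasible at tier 1)
EOQ₂ = √(2×5,000×125/1.5113) = 909.45  (< 2,920 → use Q = 2,920 at tier-2 price)
TC(tier 1 (EOQ₁), Q≈903.9) = £46,382.93
TC(tier 2, Q≈2,920.0) = £46,870.54
Minimum at tier 1 (EOQ₁): £46,382.93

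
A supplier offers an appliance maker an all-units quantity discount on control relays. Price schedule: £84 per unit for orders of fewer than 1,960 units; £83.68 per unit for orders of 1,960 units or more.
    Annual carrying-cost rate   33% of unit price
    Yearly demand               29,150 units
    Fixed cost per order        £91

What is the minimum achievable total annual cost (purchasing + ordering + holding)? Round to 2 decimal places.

H₁ = 33%×£84 = £27.7200;  H₂ = 33%×£83.68 = £27.6144
EOQ₁ = √(2×29,150×91/27.7200) = 437.48  (< 1,960, feasible at tier 1)
EOQ₂ = √(2×29,150×91/27.6144) = 438.32  (< 1,960 → use Q = 1,960 at tier-2 price)
TC(tier 1 (EOQ₁), Q≈437.5) = £2,460,726.95
TC(tier 2, Q≈1,960.0) = £2,467,687.50
Minimum at tier 1 (EOQ₁): £2,460,726.95

£2,460,726.95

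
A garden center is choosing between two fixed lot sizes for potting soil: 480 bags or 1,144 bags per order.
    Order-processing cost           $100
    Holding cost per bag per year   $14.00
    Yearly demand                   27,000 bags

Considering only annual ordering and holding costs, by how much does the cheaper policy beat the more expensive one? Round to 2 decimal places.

TC(Q) = (D/Q)S + (Q/2)H
TC(480) = (27,000/480)×100 + (480/2)×14 = $8,985.00
TC(1,144) = (27,000/1,144)×100 + (1,144/2)×14 = $10,368.14
Lots of 480 are cheaper by $1,383.14.

$1,383.14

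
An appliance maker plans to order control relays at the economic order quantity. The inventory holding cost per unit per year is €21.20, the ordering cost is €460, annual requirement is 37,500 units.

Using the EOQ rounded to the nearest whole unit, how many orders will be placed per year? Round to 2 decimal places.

29.39 orders per year

Optimal lot size Q* = (2 × 37,500 × €460 / €21.2)^½ ≈ 1,275.68 → Q = 1,276
N = D/Q = 37,500/1,276 ≈ 29.389 orders/yr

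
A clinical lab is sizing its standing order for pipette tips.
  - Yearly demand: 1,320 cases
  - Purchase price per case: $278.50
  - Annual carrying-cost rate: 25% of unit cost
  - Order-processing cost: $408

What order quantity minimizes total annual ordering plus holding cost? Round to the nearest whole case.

H = i·C = 0.25 × $278.5 = $69.6250 per case-year
Optimal lot size Q* = (2 × 1,320 × $408 / $69.625)^½ ≈ 124.38

124 cases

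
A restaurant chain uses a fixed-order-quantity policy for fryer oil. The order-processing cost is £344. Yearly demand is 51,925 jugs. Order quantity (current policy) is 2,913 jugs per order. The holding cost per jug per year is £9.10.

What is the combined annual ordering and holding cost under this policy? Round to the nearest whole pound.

Ordering: D/Q × S = 51,925/2,913 × £344 = £6,131.89
Holding:  Q/2 × H = 2,913/2 × £9.1 = £13,254.15
Total = £6,131.89 + £13,254.15 = £19,386.04

£19,386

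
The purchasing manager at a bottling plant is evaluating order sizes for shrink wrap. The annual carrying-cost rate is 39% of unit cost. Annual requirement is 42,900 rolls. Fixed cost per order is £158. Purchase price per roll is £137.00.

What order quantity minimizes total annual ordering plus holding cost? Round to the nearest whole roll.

Carrying cost H = £137 × 39% = £53.4300/roll/yr
EOQ = √(2DS/H) = √(2 × 42,900 × 158 / 53.43)
    = √(253,722.63) ≈ 503.71

504 rolls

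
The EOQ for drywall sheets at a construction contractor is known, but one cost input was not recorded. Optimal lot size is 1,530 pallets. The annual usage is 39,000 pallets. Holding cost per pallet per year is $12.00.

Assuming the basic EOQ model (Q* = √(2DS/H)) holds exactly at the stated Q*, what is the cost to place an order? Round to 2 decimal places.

EOQ relation: Q² = 2DS/H, so rearrange for the unknown.
S = Q²H / (2D) = 1,530² × 12 / (2 × 39,000) = 360.1385

$360.14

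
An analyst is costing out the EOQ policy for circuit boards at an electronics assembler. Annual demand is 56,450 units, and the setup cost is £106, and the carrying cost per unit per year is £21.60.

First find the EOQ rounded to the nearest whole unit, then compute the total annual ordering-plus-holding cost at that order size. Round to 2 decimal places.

£16,077.81

2DS/H = 2·56,450·106/21.6 = 554,046.30
EOQ = √554,046.30 ≈ 744.34 → Q = 744 units
Orders/yr = 56,450/744 = 75.874; ordering cost = 75.874 × £106 = £8,042.61
Average inventory = 744/2 = 372; holding cost = 372 × £21.6 = £8,035.20
Total = £8,042.61 + £8,035.20 = £16,077.81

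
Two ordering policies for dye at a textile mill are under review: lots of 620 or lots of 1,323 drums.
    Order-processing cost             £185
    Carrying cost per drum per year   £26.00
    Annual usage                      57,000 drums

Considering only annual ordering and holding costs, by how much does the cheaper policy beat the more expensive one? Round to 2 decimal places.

£101.46

TC(Q) = (D/Q)S + (Q/2)H
TC(620) = (57,000/620)×185 + (620/2)×26 = £25,068.06
TC(1,323) = (57,000/1,323)×185 + (1,323/2)×26 = £25,169.52
|ΔTC| = |£25,068.06 − £25,169.52| = £101.46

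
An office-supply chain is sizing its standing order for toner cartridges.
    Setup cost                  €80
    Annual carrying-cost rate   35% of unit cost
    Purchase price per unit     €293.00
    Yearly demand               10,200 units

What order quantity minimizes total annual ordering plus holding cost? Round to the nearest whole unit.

126 units

Holding cost per unit per year: H = 35% × €293 = €102.5500
Q* = √(2·D·S / H) = √(2·10,200·80 / 102.55) = √15,914.2 ≈ 126.15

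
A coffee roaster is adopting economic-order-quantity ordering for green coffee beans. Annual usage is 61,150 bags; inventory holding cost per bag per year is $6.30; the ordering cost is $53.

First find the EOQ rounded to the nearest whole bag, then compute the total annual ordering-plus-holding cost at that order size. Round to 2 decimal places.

Optimal lot size Q* = (2 × 61,150 × $53 / $6.3)^½ ≈ 1,014.33 → Q = 1,014 bags
Annual ordering cost = (D/Q)·S = (61,150/1,014) × 53 = $3,196.20
Annual holding cost  = (Q/2)·H = (1,014/2) × 6.3 = $3,194.10
Total = $3,196.20 + $3,194.10 = $6,390.30

$6,390.30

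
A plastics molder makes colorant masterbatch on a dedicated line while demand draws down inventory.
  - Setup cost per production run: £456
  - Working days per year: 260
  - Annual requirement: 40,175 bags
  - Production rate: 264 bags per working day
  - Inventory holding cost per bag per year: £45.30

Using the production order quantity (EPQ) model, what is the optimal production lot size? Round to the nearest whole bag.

1,397 bags

Daily demand d = 40,175/260 = 154.519; p = 264; 1 − d/p = 0.41470
EPQ = √(2DS / (H(1 − d/p)))
    = √(2 × 40,175 × 456 / (45.3 × 0.41470)) ≈ 1,396.56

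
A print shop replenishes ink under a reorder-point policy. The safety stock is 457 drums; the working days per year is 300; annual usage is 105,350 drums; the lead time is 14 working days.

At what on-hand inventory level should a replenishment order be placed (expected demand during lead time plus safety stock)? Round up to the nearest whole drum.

5,374 drums

Daily demand d = 105,350 / 300 = 351.167 drums/day
Demand during lead time = 351.167 × 14 = 4,916.33
Reorder point = 4,916.33 + 457 = 5,373.33 → round up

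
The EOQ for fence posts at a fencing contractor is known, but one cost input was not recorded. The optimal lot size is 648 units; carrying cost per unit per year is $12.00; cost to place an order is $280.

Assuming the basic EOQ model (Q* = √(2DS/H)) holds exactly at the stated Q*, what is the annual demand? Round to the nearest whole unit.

8,998 units per year

From Q* = √(2DS/H) ⇒ Q*² = 2DS/H.
D = Q²H / (2S) = 648² × 12 / (2 × 280) = 8,997.94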